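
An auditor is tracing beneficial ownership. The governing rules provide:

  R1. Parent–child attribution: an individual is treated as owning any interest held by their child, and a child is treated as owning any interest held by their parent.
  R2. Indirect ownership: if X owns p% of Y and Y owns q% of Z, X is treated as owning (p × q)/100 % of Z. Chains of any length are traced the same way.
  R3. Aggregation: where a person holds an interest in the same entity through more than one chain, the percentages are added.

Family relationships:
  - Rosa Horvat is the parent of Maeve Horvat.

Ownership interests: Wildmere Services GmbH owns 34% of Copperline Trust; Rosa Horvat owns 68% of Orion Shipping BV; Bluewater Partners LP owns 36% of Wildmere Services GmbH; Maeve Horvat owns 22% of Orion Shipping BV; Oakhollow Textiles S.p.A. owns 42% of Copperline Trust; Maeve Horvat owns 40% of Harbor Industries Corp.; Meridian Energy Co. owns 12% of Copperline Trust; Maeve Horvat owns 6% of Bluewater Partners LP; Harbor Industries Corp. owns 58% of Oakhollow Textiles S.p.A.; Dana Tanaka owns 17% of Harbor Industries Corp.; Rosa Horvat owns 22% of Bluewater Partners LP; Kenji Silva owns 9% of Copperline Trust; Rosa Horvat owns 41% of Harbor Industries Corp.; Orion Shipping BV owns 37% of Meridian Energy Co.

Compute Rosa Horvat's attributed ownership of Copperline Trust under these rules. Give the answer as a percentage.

By parent–child attribution (R1), Rosa Horvat is treated as also owning Maeve Horvat's interest in Bluewater Partners LP, giving 22% + 6% = 28%.
By parent–child attribution (R1), Rosa Horvat is treated as also owning Maeve Horvat's interest in Orion Shipping BV, giving 68% + 22% = 90%.
By parent–child attribution (R1), Rosa Horvat is treated as also owning Maeve Horvat's interest in Harbor Industries Corp, giving 41% + 40% = 81%.
Chain via Bluewater Partners LP → Wildmere Services GmbH (R2): 28% × 36% × 34% = 3.4272% of Copperline Trust.
Chain via Orion Shipping BV → Meridian Energy Co. (R2): 90% × 37% × 12% = 3.996% of Copperline Trust.
Chain via Harbor Industries Corp. → Oakhollow Textiles S.p.A. (R2): 81% × 58% × 42% = 19.7316% of Copperline Trust.
Aggregating (R3): 3.4272% + 3.996% + 19.7316% = 27.1548%.

27.1548%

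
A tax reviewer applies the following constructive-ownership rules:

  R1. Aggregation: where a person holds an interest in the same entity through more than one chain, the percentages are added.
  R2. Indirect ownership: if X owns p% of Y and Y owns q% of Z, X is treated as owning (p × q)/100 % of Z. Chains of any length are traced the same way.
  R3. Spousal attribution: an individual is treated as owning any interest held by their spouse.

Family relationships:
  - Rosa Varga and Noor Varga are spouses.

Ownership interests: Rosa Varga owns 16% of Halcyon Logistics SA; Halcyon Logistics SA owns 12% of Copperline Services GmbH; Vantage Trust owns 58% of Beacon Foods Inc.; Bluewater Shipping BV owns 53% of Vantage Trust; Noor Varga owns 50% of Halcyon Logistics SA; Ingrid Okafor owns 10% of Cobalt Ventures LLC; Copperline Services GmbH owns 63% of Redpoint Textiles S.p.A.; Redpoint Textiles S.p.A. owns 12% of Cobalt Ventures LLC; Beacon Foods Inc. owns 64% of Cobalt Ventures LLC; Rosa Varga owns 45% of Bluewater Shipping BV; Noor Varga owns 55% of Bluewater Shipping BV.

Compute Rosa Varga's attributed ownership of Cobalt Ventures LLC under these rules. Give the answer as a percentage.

20.272352%

By spousal attribution (R3), Rosa Varga is treated as also owning Noor Varga's interest in Bluewater Shipping BV, giving 45% + 55% = 100%.
By spousal attribution (R3), Rosa Varga is treated as also owning Noor Varga's interest in Halcyon Logistics SA, giving 16% + 50% = 66%.
Chain via Bluewater Shipping BV → Vantage Trust → Beacon Foods Inc. (R2): 100% × 53% × 58% × 64% = 19.6736% of Cobalt Ventures LLC.
Chain via Halcyon Logistics SA → Copperline Services GmbH → Redpoint Textiles S.p.A. (R2): 66% × 12% × 63% × 12% = 0.598752% of Cobalt Ventures LLC.
Aggregating (R1): 19.6736% + 0.598752% = 20.272352%.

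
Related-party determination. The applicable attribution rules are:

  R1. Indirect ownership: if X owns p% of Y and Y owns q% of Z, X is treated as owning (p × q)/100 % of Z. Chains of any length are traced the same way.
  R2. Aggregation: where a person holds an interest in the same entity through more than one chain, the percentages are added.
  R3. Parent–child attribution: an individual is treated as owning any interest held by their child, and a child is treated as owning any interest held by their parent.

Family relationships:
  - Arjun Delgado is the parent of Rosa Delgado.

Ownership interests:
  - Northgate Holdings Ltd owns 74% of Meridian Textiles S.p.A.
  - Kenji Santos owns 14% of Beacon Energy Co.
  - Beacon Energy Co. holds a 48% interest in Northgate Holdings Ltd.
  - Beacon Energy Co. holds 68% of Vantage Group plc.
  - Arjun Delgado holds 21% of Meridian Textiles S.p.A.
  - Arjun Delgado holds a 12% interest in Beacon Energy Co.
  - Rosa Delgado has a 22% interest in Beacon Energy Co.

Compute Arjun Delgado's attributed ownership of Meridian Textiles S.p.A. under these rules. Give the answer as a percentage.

33.0768%

By parent–child attribution (R3), Arjun Delgado is treated as also owning Rosa Delgado's interest in Beacon Energy Co, giving 12% + 22% = 34%.
Chain via Beacon Energy Co. → Northgate Holdings Ltd (R1): 34% × 48% × 74% = 12.0768% of Meridian Textiles S.p.A.
Direct interest in Meridian Textiles S.p.A: 21%.
Aggregating (R2): 12.0768% + 21% = 33.0768%.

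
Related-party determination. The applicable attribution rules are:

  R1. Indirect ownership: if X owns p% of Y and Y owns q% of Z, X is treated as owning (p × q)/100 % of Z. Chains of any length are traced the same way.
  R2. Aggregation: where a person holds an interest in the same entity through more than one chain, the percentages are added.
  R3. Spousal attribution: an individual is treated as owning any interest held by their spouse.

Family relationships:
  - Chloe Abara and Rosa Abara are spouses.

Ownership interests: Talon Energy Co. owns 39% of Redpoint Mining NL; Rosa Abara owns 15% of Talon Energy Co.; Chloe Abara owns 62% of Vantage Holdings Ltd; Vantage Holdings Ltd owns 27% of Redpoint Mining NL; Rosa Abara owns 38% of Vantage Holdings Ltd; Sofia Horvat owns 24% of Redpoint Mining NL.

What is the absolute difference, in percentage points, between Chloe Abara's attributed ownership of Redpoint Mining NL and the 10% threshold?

22.85

By spousal attribution (R3), Chloe Abara is treated as also owning Rosa Abara's interest in Vantage Holdings Ltd, giving 62% + 38% = 100%.
By spousal attribution (R3), Chloe Abara is treated as owning Rosa Abara's 15% interest in Talon Energy Co.
Chain via Vantage Holdings Ltd (R1): 100% × 27% = 27% of Redpoint Mining NL.
Chain via Talon Energy Co. (R1): 15% × 39% = 5.85% of Redpoint Mining NL.
Aggregating (R2): 27% + 5.85% = 32.85%.
32.85% exceeds the 10% threshold by 22.85 percentage points.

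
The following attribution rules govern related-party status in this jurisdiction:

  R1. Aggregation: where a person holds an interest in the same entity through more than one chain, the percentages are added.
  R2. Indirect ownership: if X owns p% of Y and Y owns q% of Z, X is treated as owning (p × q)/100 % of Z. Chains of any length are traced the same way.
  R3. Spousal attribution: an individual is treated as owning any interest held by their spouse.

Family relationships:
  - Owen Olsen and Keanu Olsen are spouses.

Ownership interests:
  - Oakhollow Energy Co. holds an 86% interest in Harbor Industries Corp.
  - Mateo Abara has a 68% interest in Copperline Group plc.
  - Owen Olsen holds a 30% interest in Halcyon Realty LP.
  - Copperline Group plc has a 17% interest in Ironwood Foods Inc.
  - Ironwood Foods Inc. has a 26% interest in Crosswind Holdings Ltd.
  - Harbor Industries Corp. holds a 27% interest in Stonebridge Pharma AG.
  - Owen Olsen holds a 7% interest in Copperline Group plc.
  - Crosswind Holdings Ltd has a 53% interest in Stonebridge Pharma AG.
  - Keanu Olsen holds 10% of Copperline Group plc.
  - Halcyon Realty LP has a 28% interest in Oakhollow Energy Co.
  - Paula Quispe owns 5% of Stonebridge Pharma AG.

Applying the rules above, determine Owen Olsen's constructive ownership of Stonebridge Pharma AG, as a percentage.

By spousal attribution (R3), Owen Olsen is treated as also owning Keanu Olsen's interest in Copperline Group plc, giving 7% + 10% = 17%.
Chain via Copperline Group plc → Ironwood Foods Inc. → Crosswind Holdings Ltd (R2): 17% × 17% × 26% × 53% = 0.398242% of Stonebridge Pharma AG.
Chain via Halcyon Realty LP → Oakhollow Energy Co. → Harbor Industries Corp. (R2): 30% × 28% × 86% × 27% = 1.95048% of Stonebridge Pharma AG.
Aggregating (R1): 0.398242% + 1.95048% = 2.348722%.

2.348722%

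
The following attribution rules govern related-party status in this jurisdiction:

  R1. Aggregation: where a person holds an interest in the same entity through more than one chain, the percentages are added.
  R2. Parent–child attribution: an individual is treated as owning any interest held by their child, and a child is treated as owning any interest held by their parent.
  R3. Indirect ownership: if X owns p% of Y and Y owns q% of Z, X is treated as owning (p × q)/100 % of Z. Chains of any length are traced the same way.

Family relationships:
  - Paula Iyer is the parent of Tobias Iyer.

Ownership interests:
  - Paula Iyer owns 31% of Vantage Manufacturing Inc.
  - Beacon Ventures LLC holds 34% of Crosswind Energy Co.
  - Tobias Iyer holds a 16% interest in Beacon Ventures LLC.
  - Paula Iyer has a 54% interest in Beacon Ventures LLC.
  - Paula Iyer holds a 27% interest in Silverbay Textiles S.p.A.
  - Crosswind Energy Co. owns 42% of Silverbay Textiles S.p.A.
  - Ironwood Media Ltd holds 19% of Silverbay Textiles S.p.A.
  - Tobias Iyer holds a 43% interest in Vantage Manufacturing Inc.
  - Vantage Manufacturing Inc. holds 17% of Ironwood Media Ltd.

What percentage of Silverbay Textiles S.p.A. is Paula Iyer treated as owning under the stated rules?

By parent–child attribution (R2), Paula Iyer is treated as also owning Tobias Iyer's interest in Vantage Manufacturing Inc, giving 31% + 43% = 74%.
By parent–child attribution (R2), Paula Iyer is treated as also owning Tobias Iyer's interest in Beacon Ventures LLC, giving 54% + 16% = 70%.
Chain via Vantage Manufacturing Inc. → Ironwood Media Ltd (R3): 74% × 17% × 19% = 2.3902% of Silverbay Textiles S.p.A.
Chain via Beacon Ventures LLC → Crosswind Energy Co. (R3): 70% × 34% × 42% = 9.996% of Silverbay Textiles S.p.A.
Direct interest in Silverbay Textiles S.p.A: 27%.
Aggregating (R1): 2.3902% + 9.996% + 27% = 39.3862%.

39.3862%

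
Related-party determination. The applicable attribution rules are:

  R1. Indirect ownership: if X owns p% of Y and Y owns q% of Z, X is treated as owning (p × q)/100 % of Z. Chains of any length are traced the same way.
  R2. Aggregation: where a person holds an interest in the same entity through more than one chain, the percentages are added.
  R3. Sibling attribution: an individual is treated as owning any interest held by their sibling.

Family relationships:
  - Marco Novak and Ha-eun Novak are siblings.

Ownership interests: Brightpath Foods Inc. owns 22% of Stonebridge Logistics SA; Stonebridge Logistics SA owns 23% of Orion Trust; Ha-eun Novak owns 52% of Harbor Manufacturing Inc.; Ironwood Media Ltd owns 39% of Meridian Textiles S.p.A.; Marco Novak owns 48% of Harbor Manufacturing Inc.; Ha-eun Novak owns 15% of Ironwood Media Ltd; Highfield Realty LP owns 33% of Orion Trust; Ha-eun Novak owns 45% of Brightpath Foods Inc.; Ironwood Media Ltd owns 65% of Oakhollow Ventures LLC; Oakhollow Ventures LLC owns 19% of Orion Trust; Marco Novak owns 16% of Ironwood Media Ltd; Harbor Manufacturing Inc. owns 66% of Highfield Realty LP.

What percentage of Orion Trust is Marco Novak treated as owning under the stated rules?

By sibling attribution (R3), Marco Novak is treated as also owning Ha-eun Novak's interest in Ironwood Media Ltd, giving 16% + 15% = 31%.
By sibling attribution (R3), Marco Novak is treated as also owning Ha-eun Novak's interest in Harbor Manufacturing Inc, giving 48% + 52% = 100%.
By sibling attribution (R3), Marco Novak is treated as owning Ha-eun Novak's 45% interest in Brightpath Foods Inc.
Chain via Ironwood Media Ltd → Oakhollow Ventures LLC (R1): 31% × 65% × 19% = 3.8285% of Orion Trust.
Chain via Harbor Manufacturing Inc. → Highfield Realty LP (R1): 100% × 66% × 33% = 21.78% of Orion Trust.
Chain via Brightpath Foods Inc. → Stonebridge Logistics SA (R1): 45% × 22% × 23% = 2.277% of Orion Trust.
Aggregating (R2): 3.8285% + 21.78% + 2.277% = 27.8855%.

27.8855%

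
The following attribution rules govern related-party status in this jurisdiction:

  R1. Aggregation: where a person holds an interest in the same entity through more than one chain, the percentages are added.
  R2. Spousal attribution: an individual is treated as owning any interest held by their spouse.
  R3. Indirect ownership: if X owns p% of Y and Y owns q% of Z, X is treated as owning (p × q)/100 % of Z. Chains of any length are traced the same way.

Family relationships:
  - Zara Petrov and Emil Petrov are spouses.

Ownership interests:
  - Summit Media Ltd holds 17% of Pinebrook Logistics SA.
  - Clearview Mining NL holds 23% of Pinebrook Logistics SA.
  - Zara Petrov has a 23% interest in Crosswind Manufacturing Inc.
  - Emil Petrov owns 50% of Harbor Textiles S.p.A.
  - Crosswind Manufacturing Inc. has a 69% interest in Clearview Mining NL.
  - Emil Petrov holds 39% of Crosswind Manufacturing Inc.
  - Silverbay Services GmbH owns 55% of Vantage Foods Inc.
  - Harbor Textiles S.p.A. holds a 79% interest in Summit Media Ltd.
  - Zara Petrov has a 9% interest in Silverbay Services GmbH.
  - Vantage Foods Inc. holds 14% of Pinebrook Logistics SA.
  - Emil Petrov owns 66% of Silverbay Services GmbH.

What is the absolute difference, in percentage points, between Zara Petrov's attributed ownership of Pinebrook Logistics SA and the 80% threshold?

57.6706

By spousal attribution (R2), Zara Petrov is treated as also owning Emil Petrov's interest in Crosswind Manufacturing Inc, giving 23% + 39% = 62%.
By spousal attribution (R2), Zara Petrov is treated as also owning Emil Petrov's interest in Silverbay Services GmbH, giving 9% + 66% = 75%.
By spousal attribution (R2), Zara Petrov is treated as owning Emil Petrov's 50% interest in Harbor Textiles S.p.A.
Chain via Crosswind Manufacturing Inc. → Clearview Mining NL (R3): 62% × 69% × 23% = 9.8394% of Pinebrook Logistics SA.
Chain via Silverbay Services GmbH → Vantage Foods Inc. (R3): 75% × 55% × 14% = 5.775% of Pinebrook Logistics SA.
Chain via Harbor Textiles S.p.A. → Summit Media Ltd (R3): 50% × 79% × 17% = 6.715% of Pinebrook Logistics SA.
Aggregating (R1): 9.8394% + 5.775% + 6.715% = 22.3294%.
22.3294% falls short of the 80% threshold by 57.6706 percentage points.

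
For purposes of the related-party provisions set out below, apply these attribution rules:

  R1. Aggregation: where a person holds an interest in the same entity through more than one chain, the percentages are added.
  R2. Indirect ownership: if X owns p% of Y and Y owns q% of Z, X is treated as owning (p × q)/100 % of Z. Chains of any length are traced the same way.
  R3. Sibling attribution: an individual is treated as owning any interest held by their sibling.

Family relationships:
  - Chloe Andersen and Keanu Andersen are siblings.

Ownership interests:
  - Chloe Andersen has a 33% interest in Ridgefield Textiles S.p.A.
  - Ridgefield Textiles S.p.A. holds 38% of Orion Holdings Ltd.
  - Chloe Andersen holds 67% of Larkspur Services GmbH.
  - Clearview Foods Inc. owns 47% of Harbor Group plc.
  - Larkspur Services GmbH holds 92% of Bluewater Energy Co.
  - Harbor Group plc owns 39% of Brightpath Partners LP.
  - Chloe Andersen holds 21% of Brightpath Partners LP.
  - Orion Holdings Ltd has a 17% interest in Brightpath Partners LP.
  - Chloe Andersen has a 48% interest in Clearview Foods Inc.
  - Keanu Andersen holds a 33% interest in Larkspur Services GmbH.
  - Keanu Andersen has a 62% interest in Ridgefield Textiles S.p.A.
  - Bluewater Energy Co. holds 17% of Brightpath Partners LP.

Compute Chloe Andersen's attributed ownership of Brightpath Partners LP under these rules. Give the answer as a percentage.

51.5754%

By sibling attribution (R3), Chloe Andersen is treated as also owning Keanu Andersen's interest in Larkspur Services GmbH, giving 67% + 33% = 100%.
By sibling attribution (R3), Chloe Andersen is treated as also owning Keanu Andersen's interest in Ridgefield Textiles S.p.A, giving 33% + 62% = 95%.
Chain via Clearview Foods Inc. → Harbor Group plc (R2): 48% × 47% × 39% = 8.7984% of Brightpath Partners LP.
Chain via Larkspur Services GmbH → Bluewater Energy Co. (R2): 100% × 92% × 17% = 15.64% of Brightpath Partners LP.
Chain via Ridgefield Textiles S.p.A. → Orion Holdings Ltd (R2): 95% × 38% × 17% = 6.137% of Brightpath Partners LP.
Direct interest in Brightpath Partners LP: 21%.
Aggregating (R1): 8.7984% + 15.64% + 6.137% + 21% = 51.5754%.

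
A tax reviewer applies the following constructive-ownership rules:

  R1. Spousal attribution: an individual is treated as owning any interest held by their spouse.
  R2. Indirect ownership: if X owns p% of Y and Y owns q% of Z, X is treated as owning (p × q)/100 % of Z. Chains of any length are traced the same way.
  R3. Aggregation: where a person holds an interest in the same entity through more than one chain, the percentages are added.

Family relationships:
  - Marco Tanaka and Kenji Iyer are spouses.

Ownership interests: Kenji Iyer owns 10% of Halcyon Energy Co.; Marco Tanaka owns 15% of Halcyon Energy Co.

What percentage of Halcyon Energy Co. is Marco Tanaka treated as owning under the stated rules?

By spousal attribution (R1), Marco Tanaka is treated as also owning Kenji Iyer's interest in Halcyon Energy Co, giving 15% + 10% = 25%.
Direct interest in Halcyon Energy Co: 25%.

25%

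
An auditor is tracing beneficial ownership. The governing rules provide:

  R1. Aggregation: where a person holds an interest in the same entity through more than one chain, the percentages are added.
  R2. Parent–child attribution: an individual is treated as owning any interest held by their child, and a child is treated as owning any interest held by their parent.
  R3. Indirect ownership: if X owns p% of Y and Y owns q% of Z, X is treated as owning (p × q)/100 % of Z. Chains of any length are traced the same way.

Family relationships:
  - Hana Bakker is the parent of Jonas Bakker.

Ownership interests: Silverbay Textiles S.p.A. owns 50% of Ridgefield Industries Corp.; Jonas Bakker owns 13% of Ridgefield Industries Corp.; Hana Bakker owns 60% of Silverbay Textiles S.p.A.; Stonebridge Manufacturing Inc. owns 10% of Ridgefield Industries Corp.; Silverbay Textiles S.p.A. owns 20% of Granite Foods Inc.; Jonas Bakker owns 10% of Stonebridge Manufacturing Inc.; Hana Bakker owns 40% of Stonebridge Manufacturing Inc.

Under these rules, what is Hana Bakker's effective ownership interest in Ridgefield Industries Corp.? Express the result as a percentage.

By parent–child attribution (R2), Hana Bakker is treated as also owning Jonas Bakker's interest in Stonebridge Manufacturing Inc, giving 40% + 10% = 50%.
By parent–child attribution (R2), Hana Bakker is treated as owning Jonas Bakker's 13% interest in Ridgefield Industries Corp.
Chain via Silverbay Textiles S.p.A. (R3): 60% × 50% = 30% of Ridgefield Industries Corp.
Chain via Stonebridge Manufacturing Inc. (R3): 50% × 10% = 5% of Ridgefield Industries Corp.
Direct interest in Ridgefield Industries Corp: 13%.
Aggregating (R1): 30% + 5% + 13% = 48%.

48%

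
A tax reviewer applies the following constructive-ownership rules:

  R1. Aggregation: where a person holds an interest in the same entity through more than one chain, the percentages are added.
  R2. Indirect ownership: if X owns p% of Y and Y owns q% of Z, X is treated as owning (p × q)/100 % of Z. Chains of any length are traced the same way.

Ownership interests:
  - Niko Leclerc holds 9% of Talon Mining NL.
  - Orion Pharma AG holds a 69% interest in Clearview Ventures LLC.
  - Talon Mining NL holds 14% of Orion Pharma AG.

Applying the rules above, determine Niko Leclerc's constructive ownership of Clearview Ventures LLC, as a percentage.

0.8694%

Chain via Talon Mining NL → Orion Pharma AG (R2): 9% × 14% × 69% = 0.8694% of Clearview Ventures LLC.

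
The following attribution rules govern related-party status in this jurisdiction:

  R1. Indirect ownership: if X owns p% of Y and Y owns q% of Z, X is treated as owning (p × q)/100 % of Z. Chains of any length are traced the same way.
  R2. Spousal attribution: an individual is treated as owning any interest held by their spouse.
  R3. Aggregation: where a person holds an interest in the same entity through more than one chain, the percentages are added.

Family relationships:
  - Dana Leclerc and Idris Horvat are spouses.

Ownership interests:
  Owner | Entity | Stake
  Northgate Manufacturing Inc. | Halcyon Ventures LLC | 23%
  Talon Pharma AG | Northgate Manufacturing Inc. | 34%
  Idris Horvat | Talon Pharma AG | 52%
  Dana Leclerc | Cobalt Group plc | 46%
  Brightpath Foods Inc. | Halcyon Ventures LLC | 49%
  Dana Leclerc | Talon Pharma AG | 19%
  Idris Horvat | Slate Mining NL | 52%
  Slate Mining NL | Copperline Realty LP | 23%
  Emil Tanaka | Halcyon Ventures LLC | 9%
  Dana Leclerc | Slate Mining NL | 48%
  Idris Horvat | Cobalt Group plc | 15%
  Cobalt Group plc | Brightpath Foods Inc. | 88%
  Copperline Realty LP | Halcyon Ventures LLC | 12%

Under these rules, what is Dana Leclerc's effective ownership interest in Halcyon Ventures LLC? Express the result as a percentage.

34.6154%

By spousal attribution (R2), Dana Leclerc is treated as also owning Idris Horvat's interest in Talon Pharma AG, giving 19% + 52% = 71%.
By spousal attribution (R2), Dana Leclerc is treated as also owning Idris Horvat's interest in Cobalt Group plc, giving 46% + 15% = 61%.
By spousal attribution (R2), Dana Leclerc is treated as also owning Idris Horvat's interest in Slate Mining NL, giving 48% + 52% = 100%.
Chain via Talon Pharma AG → Northgate Manufacturing Inc. (R1): 71% × 34% × 23% = 5.5522% of Halcyon Ventures LLC.
Chain via Cobalt Group plc → Brightpath Foods Inc. (R1): 61% × 88% × 49% = 26.3032% of Halcyon Ventures LLC.
Chain via Slate Mining NL → Copperline Realty LP (R1): 100% × 23% × 12% = 2.76% of Halcyon Ventures LLC.
Aggregating (R3): 5.5522% + 26.3032% + 2.76% = 34.6154%.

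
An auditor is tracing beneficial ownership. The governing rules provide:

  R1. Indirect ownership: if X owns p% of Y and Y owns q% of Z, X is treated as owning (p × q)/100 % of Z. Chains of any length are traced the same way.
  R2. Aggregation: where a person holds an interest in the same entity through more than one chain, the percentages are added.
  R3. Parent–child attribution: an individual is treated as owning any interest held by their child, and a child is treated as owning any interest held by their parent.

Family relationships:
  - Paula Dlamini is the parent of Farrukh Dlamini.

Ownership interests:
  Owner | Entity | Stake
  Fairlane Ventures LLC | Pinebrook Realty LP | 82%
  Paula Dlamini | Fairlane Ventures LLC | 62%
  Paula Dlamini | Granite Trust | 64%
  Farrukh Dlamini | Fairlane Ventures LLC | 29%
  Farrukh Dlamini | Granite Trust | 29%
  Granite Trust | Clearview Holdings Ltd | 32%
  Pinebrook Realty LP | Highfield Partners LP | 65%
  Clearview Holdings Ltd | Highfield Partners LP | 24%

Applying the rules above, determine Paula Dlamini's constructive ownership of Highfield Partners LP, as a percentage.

55.6454%

By parent–child attribution (R3), Paula Dlamini is treated as also owning Farrukh Dlamini's interest in Granite Trust, giving 64% + 29% = 93%.
By parent–child attribution (R3), Paula Dlamini is treated as also owning Farrukh Dlamini's interest in Fairlane Ventures LLC, giving 62% + 29% = 91%.
Chain via Granite Trust → Clearview Holdings Ltd (R1): 93% × 32% × 24% = 7.1424% of Highfield Partners LP.
Chain via Fairlane Ventures LLC → Pinebrook Realty LP (R1): 91% × 82% × 65% = 48.503% of Highfield Partners LP.
Aggregating (R2): 7.1424% + 48.503% = 55.6454%.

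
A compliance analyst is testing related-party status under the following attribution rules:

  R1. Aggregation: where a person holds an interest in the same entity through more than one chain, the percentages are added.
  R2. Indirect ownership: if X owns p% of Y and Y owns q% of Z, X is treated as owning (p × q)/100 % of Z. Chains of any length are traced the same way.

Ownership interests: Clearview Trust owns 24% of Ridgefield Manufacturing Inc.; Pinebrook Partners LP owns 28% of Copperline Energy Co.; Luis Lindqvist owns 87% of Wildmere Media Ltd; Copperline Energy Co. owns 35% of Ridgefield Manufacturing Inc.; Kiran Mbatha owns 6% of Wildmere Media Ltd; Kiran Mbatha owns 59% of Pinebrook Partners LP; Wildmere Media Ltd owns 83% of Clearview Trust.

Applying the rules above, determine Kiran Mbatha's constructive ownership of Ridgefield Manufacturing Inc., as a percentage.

Chain via Pinebrook Partners LP → Copperline Energy Co. (R2): 59% × 28% × 35% = 5.782% of Ridgefield Manufacturing Inc.
Chain via Wildmere Media Ltd → Clearview Trust (R2): 6% × 83% × 24% = 1.1952% of Ridgefield Manufacturing Inc.
Aggregating (R1): 5.782% + 1.1952% = 6.9772%.

6.9772%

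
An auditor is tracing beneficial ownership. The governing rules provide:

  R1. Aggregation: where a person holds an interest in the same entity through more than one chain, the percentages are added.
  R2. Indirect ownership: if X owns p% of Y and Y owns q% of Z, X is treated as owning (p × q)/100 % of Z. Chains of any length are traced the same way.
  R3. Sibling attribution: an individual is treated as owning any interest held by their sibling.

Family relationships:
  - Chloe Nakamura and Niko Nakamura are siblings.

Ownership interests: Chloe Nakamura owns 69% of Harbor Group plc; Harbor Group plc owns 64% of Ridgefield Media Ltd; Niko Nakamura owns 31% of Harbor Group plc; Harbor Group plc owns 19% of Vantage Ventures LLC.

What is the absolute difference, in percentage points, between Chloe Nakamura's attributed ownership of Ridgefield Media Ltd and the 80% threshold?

By sibling attribution (R3), Chloe Nakamura is treated as also owning Niko Nakamura's interest in Harbor Group plc, giving 69% + 31% = 100%.
Chain via Harbor Group plc (R2): 100% × 64% = 64% of Ridgefield Media Ltd.
64% falls short of the 80% threshold by 16 percentage points.

16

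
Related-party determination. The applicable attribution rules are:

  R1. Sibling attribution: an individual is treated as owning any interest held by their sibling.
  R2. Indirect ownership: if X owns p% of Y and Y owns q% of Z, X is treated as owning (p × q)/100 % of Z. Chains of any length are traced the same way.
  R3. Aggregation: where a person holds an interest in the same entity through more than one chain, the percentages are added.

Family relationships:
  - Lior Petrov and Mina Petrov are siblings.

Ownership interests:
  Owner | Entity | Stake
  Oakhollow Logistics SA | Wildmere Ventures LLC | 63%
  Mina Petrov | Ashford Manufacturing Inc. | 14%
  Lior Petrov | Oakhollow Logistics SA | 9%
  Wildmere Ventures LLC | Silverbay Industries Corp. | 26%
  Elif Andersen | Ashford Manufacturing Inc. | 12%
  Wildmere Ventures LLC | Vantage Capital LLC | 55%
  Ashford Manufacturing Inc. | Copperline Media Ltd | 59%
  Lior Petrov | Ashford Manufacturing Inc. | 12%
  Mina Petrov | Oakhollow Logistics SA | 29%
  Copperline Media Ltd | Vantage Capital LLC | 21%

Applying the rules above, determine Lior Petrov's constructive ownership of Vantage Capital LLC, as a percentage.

16.3884%

By sibling attribution (R1), Lior Petrov is treated as also owning Mina Petrov's interest in Ashford Manufacturing Inc, giving 12% + 14% = 26%.
By sibling attribution (R1), Lior Petrov is treated as also owning Mina Petrov's interest in Oakhollow Logistics SA, giving 9% + 29% = 38%.
Chain via Ashford Manufacturing Inc. → Copperline Media Ltd (R2): 26% × 59% × 21% = 3.2214% of Vantage Capital LLC.
Chain via Oakhollow Logistics SA → Wildmere Ventures LLC (R2): 38% × 63% × 55% = 13.167% of Vantage Capital LLC.
Aggregating (R3): 3.2214% + 13.167% = 16.3884%.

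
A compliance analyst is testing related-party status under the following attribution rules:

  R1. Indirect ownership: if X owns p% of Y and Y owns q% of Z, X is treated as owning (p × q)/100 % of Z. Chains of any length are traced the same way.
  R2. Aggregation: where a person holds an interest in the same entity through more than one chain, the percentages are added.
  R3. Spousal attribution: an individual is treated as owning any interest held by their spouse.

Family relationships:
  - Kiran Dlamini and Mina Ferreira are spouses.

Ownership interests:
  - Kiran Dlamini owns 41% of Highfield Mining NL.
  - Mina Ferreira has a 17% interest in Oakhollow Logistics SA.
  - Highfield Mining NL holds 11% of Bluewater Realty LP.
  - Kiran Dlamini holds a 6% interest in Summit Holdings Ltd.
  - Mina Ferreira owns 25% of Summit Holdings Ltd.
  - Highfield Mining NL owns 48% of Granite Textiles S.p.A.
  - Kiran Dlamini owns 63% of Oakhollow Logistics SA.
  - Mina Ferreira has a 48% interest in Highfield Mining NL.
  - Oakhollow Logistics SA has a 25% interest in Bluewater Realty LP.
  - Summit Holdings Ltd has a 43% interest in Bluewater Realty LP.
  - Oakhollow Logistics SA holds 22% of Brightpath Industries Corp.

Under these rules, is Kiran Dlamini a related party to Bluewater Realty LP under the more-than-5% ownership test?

By spousal attribution (R3), Kiran Dlamini is treated as also owning Mina Ferreira's interest in Summit Holdings Ltd, giving 6% + 25% = 31%.
By spousal attribution (R3), Kiran Dlamini is treated as also owning Mina Ferreira's interest in Oakhollow Logistics SA, giving 63% + 17% = 80%.
By spousal attribution (R3), Kiran Dlamini is treated as also owning Mina Ferreira's interest in Highfield Mining NL, giving 41% + 48% = 89%.
Chain via Summit Holdings Ltd (R1): 31% × 43% = 13.33% of Bluewater Realty LP.
Chain via Oakhollow Logistics SA (R1): 80% × 25% = 20% of Bluewater Realty LP.
Chain via Highfield Mining NL (R1): 89% × 11% = 9.79% of Bluewater Realty LP.
Aggregating (R2): 13.33% + 20% + 9.79% = 43.12%.
43.12% exceeds the 5% threshold, so Kiran is a related party to Bluewater Realty LP.

Yes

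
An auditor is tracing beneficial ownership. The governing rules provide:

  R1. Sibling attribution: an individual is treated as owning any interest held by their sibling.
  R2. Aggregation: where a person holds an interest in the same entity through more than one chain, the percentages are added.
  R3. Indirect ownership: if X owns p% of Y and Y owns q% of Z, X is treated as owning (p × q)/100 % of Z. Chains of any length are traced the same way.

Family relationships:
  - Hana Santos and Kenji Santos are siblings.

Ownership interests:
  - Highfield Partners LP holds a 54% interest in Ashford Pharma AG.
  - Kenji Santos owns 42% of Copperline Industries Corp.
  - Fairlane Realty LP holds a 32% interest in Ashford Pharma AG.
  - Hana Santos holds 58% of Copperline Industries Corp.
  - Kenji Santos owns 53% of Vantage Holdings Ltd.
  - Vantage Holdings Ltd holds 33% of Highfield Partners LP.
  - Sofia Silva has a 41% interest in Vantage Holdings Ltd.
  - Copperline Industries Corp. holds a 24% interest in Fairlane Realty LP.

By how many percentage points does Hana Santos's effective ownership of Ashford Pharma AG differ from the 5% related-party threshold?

12.1246

By sibling attribution (R1), Hana Santos is treated as also owning Kenji Santos's interest in Copperline Industries Corp, giving 58% + 42% = 100%.
By sibling attribution (R1), Hana Santos is treated as owning Kenji Santos's 53% interest in Vantage Holdings Ltd.
Chain via Copperline Industries Corp. → Fairlane Realty LP (R3): 100% × 24% × 32% = 7.68% of Ashford Pharma AG.
Chain via Vantage Holdings Ltd → Highfield Partners LP (R3): 53% × 33% × 54% = 9.4446% of Ashford Pharma AG.
Aggregating (R2): 7.68% + 9.4446% = 17.1246%.
17.1246% exceeds the 5% threshold by 12.1246 percentage points.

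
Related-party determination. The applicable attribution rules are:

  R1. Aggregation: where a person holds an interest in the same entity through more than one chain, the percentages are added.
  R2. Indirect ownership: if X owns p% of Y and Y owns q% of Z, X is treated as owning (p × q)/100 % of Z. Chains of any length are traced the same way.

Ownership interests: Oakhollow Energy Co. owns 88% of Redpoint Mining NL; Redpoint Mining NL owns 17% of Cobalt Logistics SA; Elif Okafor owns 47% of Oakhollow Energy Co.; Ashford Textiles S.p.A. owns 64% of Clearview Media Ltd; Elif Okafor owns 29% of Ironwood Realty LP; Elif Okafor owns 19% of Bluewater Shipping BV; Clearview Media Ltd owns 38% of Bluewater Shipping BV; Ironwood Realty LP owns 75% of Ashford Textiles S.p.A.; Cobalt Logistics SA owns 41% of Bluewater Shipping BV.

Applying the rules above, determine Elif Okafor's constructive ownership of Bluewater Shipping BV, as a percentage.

Chain via Oakhollow Energy Co. → Redpoint Mining NL → Cobalt Logistics SA (R2): 47% × 88% × 17% × 41% = 2.882792% of Bluewater Shipping BV.
Chain via Ironwood Realty LP → Ashford Textiles S.p.A. → Clearview Media Ltd (R2): 29% × 75% × 64% × 38% = 5.2896% of Bluewater Shipping BV.
Direct interest in Bluewater Shipping BV: 19%.
Aggregating (R1): 2.882792% + 5.2896% + 19% = 27.172392%.

27.172392%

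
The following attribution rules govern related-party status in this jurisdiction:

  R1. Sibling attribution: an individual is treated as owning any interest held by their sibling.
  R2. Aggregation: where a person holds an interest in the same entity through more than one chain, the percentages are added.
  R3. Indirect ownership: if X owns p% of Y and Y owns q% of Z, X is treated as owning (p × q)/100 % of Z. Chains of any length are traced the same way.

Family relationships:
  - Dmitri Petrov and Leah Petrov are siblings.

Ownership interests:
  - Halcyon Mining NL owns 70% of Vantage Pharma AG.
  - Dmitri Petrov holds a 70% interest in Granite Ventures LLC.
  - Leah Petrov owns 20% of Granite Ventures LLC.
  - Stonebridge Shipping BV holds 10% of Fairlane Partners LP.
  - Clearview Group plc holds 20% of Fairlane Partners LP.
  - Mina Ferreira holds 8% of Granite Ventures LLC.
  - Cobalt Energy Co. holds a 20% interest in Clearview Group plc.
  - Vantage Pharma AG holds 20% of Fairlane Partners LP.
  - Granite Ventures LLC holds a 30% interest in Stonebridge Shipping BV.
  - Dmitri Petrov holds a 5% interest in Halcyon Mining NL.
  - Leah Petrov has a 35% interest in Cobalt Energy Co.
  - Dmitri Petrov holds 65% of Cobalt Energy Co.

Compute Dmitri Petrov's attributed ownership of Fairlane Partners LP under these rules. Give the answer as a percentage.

By sibling attribution (R1), Dmitri Petrov is treated as also owning Leah Petrov's interest in Granite Ventures LLC, giving 70% + 20% = 90%.
By sibling attribution (R1), Dmitri Petrov is treated as also owning Leah Petrov's interest in Cobalt Energy Co, giving 65% + 35% = 100%.
Chain via Halcyon Mining NL → Vantage Pharma AG (R3): 5% × 70% × 20% = 0.7% of Fairlane Partners LP.
Chain via Granite Ventures LLC → Stonebridge Shipping BV (R3): 90% × 30% × 10% = 2.7% of Fairlane Partners LP.
Chain via Cobalt Energy Co. → Clearview Group plc (R3): 100% × 20% × 20% = 4% of Fairlane Partners LP.
Aggregating (R2): 0.7% + 2.7% + 4% = 7.4%.

7.4%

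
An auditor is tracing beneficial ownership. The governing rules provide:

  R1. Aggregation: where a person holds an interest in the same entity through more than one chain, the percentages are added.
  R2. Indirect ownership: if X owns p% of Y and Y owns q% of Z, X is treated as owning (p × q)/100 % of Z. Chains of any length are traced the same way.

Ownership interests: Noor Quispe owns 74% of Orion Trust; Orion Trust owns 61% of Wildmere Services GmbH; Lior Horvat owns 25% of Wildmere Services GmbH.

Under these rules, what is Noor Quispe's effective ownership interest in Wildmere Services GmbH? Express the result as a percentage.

Chain via Orion Trust (R2): 74% × 61% = 45.14% of Wildmere Services GmbH.

45.14%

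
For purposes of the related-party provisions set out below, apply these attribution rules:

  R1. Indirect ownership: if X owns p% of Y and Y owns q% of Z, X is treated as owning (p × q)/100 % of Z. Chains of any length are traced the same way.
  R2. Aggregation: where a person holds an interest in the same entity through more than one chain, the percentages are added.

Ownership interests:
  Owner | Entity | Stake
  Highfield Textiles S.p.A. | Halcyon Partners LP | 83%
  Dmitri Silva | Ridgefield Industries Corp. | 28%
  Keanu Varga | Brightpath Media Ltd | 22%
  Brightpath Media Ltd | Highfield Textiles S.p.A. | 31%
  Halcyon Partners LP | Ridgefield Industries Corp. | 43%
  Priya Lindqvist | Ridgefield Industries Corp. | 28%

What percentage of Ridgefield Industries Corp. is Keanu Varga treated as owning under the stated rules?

Chain via Brightpath Media Ltd → Highfield Textiles S.p.A. → Halcyon Partners LP (R1): 22% × 31% × 83% × 43% = 2.434058% of Ridgefield Industries Corp.

2.434058%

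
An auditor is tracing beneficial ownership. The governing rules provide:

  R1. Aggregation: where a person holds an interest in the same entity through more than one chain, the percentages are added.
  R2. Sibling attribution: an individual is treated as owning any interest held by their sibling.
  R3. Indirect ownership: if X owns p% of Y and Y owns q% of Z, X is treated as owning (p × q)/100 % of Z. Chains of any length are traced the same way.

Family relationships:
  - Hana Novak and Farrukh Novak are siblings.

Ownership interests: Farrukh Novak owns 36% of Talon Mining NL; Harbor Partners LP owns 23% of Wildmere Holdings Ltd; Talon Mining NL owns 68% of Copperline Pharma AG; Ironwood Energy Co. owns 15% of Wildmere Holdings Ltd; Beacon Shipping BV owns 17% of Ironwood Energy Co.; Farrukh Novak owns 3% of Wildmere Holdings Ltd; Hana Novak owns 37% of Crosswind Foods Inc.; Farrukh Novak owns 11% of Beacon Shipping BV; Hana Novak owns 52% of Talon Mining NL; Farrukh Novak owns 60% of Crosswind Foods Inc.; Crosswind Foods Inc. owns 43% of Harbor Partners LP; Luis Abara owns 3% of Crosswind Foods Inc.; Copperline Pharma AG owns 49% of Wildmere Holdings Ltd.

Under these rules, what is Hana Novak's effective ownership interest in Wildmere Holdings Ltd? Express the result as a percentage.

By sibling attribution (R2), Hana Novak is treated as also owning Farrukh Novak's interest in Crosswind Foods Inc, giving 37% + 60% = 97%.
By sibling attribution (R2), Hana Novak is treated as also owning Farrukh Novak's interest in Talon Mining NL, giving 52% + 36% = 88%.
By sibling attribution (R2), Hana Novak is treated as owning Farrukh Novak's 11% interest in Beacon Shipping BV.
By sibling attribution (R2), Hana Novak is treated as owning Farrukh Novak's 3% interest in Wildmere Holdings Ltd.
Chain via Crosswind Foods Inc. → Harbor Partners LP (R3): 97% × 43% × 23% = 9.5933% of Wildmere Holdings Ltd.
Chain via Talon Mining NL → Copperline Pharma AG (R3): 88% × 68% × 49% = 29.3216% of Wildmere Holdings Ltd.
Chain via Beacon Shipping BV → Ironwood Energy Co. (R3): 11% × 17% × 15% = 0.2805% of Wildmere Holdings Ltd.
Direct interest in Wildmere Holdings Ltd: 3%.
Aggregating (R1): 9.5933% + 29.3216% + 0.2805% + 3% = 42.1954%.

42.1954%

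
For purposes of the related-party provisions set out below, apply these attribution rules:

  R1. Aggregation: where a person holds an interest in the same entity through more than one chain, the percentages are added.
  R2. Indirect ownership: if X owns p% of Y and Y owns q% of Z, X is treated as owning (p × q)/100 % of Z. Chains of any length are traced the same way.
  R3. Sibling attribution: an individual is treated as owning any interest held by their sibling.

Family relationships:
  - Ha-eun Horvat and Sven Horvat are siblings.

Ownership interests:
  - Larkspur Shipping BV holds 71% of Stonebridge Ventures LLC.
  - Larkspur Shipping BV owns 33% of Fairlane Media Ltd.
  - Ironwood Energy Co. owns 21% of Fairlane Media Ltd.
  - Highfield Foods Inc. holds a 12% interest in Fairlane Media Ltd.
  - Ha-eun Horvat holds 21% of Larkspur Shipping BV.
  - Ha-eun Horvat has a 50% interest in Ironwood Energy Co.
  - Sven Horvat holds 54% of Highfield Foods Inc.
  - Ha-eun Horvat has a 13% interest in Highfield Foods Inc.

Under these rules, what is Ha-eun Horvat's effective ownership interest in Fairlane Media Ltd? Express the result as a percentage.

25.47%

By sibling attribution (R3), Ha-eun Horvat is treated as also owning Sven Horvat's interest in Highfield Foods Inc, giving 13% + 54% = 67%.
Chain via Larkspur Shipping BV (R2): 21% × 33% = 6.93% of Fairlane Media Ltd.
Chain via Highfield Foods Inc. (R2): 67% × 12% = 8.04% of Fairlane Media Ltd.
Chain via Ironwood Energy Co. (R2): 50% × 21% = 10.5% of Fairlane Media Ltd.
Aggregating (R1): 6.93% + 8.04% + 10.5% = 25.47%.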